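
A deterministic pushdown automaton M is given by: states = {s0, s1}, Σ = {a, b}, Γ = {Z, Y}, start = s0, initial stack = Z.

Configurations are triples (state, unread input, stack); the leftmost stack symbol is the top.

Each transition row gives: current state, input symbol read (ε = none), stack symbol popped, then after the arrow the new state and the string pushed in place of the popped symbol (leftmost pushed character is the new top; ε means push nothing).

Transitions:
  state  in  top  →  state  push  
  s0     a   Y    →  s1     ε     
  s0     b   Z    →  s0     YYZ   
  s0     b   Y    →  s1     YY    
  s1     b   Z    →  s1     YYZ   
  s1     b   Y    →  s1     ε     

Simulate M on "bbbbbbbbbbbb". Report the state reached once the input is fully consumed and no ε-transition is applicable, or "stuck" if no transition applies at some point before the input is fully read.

s1

(s0, bbbbbbbbbbbb, Z) ⊢ (s0, bbbbbbbbbbb, YYZ) ⊢ (s1, bbbbbbbbbb, YYYZ) ⊢ (s1, bbbbbbbbb, YYZ) ⊢ (s1, bbbbbbbb, YZ) ⊢ (s1, bbbbbbb, Z) ⊢ (s1, bbbbbb, YYZ) ⊢ (s1, bbbbb, YZ) ⊢ (s1, bbbb, Z) ⊢ (s1, bbb, YYZ) ⊢ (s1, bb, YZ) ⊢ (s1, b, Z) ⊢ (s1, ε, YYZ)
All input consumed; M is in state s1.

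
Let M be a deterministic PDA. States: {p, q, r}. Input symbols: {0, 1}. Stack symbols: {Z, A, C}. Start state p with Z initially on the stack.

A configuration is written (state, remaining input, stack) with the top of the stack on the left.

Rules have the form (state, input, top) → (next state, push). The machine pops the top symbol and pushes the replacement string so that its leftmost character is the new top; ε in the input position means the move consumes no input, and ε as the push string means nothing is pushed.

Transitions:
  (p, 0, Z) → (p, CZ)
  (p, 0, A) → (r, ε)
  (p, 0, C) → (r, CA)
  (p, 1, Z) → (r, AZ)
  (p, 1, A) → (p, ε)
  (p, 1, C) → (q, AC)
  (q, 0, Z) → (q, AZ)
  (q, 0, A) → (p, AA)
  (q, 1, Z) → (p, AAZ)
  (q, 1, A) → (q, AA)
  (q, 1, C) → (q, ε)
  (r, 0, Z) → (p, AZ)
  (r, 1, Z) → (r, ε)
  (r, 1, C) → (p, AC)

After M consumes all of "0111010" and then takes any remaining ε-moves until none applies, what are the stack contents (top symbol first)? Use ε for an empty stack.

AACZ

(p, 0111010, Z) ⊢ (p, 111010, CZ) ⊢ (q, 11010, ACZ) ⊢ (q, 1010, AACZ) ⊢ (q, 010, AAACZ) ⊢ (p, 10, AAAACZ) ⊢ (p, 0, AAACZ) ⊢ (r, ε, AACZ)
All input consumed in state r with stack AACZ.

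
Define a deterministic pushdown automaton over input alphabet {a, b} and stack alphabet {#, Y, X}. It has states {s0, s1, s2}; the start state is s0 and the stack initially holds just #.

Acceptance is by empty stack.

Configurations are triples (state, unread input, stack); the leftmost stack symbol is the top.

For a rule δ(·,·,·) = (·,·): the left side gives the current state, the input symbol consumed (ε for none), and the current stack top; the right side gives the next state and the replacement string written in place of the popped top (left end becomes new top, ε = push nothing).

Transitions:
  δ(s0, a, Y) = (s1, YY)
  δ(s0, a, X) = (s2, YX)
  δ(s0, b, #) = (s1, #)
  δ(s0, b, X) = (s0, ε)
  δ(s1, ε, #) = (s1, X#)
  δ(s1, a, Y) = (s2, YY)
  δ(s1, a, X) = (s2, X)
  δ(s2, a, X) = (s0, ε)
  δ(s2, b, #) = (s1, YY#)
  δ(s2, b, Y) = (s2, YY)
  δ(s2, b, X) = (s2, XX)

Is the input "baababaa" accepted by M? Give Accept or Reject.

Reject

(s0, baababaa, #)
  read b, top #: go to s1, push # → (s1, aababaa, #)
  ε-move, top #: go to s1, push X# → (s1, aababaa, X#)
  read a, top X: go to s2, push X → (s2, ababaa, X#)
  read a, top X: go to s0, push ε → (s0, babaa, #)
  read b, top #: go to s1, push # → (s1, abaa, #)
  ε-move, top #: go to s1, push X# → (s1, abaa, X#)
  read a, top X: go to s2, push X → (s2, baa, X#)
  read b, top X: go to s2, push XX → (s2, aa, XX#)
  read a, top X: go to s0, push ε → (s0, a, X#)
  read a, top X: go to s2, push YX → (s2, ε, YX#)
All input consumed; stack is YX#, not empty, and no further ε-move applies.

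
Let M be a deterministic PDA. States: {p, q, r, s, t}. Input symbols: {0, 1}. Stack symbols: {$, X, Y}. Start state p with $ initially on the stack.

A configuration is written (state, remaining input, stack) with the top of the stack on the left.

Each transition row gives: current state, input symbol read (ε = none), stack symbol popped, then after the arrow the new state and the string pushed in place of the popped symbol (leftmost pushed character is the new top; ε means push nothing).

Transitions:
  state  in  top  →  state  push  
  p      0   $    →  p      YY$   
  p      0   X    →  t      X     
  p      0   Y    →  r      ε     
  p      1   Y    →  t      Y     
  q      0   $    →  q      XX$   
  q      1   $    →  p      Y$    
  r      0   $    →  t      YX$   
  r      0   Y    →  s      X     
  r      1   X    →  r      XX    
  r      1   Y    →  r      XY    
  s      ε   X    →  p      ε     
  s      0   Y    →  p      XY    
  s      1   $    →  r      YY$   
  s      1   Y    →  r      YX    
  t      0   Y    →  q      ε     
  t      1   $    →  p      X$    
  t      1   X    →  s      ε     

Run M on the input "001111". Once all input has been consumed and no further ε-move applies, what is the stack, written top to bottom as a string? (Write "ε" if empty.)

XXXXY$

(p, 001111, $)
  read 0, top $: go to p, push YY$ → (p, 01111, YY$)
  read 0, top Y: go to r, push ε → (r, 1111, Y$)
  read 1, top Y: go to r, push XY → (r, 111, XY$)
  read 1, top X: go to r, push XX → (r, 11, XXY$)
  read 1, top X: go to r, push XX → (r, 1, XXXY$)
  read 1, top X: go to r, push XX → (r, ε, XXXXY$)
All input consumed in state r with stack XXXXY$.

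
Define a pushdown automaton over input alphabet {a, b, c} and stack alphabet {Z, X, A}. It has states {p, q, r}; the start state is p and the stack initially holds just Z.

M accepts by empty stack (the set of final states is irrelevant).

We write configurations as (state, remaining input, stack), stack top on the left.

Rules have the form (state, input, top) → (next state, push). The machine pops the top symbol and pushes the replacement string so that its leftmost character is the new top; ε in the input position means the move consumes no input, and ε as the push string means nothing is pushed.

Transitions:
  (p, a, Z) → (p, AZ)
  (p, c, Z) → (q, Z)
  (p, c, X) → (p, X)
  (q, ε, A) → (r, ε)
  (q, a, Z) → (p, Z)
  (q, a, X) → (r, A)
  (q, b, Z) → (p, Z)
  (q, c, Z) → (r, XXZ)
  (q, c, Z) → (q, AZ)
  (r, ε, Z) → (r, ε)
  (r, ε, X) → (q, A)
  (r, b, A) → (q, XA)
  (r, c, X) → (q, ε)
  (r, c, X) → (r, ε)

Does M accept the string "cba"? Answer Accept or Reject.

No computation consumes all input and empties the stack.

Reject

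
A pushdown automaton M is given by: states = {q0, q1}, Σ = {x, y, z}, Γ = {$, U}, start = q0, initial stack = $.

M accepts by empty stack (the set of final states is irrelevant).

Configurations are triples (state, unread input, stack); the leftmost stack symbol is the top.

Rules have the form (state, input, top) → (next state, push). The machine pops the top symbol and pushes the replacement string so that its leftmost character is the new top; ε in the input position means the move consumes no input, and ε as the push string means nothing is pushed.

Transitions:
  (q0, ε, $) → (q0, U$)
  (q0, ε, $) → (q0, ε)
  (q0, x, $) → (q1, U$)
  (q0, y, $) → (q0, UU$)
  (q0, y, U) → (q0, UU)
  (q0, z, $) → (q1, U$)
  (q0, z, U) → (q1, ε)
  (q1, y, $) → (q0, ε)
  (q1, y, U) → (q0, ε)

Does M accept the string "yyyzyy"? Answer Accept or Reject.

No computation consumes all input and empties the stack.

Reject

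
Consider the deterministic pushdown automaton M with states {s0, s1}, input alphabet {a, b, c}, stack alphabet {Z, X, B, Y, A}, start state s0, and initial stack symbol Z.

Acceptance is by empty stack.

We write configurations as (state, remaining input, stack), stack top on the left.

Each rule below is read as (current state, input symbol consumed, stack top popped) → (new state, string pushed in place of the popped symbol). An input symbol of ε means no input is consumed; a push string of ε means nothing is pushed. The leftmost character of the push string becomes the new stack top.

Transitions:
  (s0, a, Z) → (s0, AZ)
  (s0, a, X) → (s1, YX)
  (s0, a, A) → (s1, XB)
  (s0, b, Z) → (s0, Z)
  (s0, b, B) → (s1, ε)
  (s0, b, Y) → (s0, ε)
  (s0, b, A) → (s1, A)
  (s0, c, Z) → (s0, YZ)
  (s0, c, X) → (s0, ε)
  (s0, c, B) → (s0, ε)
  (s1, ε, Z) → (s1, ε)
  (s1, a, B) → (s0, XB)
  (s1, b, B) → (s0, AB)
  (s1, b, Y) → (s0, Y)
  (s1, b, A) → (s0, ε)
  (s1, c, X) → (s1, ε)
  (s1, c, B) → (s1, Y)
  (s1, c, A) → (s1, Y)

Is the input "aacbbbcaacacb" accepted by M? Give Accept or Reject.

(s0, aacbbbcaacacb, Z)
  read a, top Z: go to s0, push AZ → (s0, acbbbcaacacb, AZ)
  read a, top A: go to s1, push XB → (s1, cbbbcaacacb, XBZ)
  read c, top X: go to s1, push ε → (s1, bbbcaacacb, BZ)
  read b, top B: go to s0, push AB → (s0, bbcaacacb, ABZ)
  read b, top A: go to s1, push A → (s1, bcaacacb, ABZ)
  read b, top A: go to s0, push ε → (s0, caacacb, BZ)
  read c, top B: go to s0, push ε → (s0, aacacb, Z)
  read a, top Z: go to s0, push AZ → (s0, acacb, AZ)
  read a, top A: go to s1, push XB → (s1, cacb, XBZ)
  read c, top X: go to s1, push ε → (s1, acb, BZ)
  read a, top B: go to s0, push XB → (s0, cb, XBZ)
  read c, top X: go to s0, push ε → (s0, b, BZ)
  read b, top B: go to s1, push ε → (s1, ε, Z)
  ε-move, top Z: go to s1, push ε → (s1, ε, ε)
All input consumed and the stack is empty.

Accept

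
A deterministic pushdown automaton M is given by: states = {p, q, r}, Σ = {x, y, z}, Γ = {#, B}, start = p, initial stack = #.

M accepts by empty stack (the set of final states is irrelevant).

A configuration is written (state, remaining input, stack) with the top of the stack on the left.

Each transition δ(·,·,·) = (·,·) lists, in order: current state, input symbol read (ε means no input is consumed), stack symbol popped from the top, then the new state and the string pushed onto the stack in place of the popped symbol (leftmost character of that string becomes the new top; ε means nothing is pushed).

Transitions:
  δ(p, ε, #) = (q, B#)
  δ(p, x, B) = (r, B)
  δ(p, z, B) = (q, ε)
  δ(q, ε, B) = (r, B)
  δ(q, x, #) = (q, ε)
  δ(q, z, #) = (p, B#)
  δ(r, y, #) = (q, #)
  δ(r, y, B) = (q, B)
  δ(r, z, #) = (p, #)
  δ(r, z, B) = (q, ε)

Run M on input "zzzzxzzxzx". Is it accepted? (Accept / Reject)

Accept

(p, zzzzxzzxzx, #)
  ε-move, top #: go to q, push B# → (q, zzzzxzzxzx, B#)
  ε-move, top B: go to r, push B → (r, zzzzxzzxzx, B#)
  read z, top B: go to q, push ε → (q, zzzxzzxzx, #)
  read z, top #: go to p, push B# → (p, zzxzzxzx, B#)
  read z, top B: go to q, push ε → (q, zxzzxzx, #)
  read z, top #: go to p, push B# → (p, xzzxzx, B#)
  read x, top B: go to r, push B → (r, zzxzx, B#)
  read z, top B: go to q, push ε → (q, zxzx, #)
  read z, top #: go to p, push B# → (p, xzx, B#)
  read x, top B: go to r, push B → (r, zx, B#)
  read z, top B: go to q, push ε → (q, x, #)
  read x, top #: go to q, push ε → (q, ε, ε)
All input consumed and the stack is empty.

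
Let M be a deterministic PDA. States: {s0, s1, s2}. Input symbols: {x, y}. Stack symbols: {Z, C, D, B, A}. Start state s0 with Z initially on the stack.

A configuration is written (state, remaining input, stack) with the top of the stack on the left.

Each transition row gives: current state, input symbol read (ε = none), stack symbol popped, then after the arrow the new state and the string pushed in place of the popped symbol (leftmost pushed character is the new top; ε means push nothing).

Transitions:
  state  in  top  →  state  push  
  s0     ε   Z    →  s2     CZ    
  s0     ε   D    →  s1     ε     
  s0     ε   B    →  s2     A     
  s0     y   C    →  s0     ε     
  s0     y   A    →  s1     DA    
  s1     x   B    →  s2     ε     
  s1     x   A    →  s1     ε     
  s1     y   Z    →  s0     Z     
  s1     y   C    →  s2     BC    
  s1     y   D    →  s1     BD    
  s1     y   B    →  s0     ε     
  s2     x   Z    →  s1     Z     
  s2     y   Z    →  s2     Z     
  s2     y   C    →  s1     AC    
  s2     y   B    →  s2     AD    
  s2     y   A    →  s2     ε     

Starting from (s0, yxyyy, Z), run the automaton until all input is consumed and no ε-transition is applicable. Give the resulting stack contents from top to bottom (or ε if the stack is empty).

DCZ

(s0, yxyyy, Z) ⊢ (s2, yxyyy, CZ) ⊢ (s1, xyyy, ACZ) ⊢ (s1, yyy, CZ) ⊢ (s2, yy, BCZ) ⊢ (s2, y, ADCZ) ⊢ (s2, ε, DCZ)
All input consumed in state s2 with stack DCZ.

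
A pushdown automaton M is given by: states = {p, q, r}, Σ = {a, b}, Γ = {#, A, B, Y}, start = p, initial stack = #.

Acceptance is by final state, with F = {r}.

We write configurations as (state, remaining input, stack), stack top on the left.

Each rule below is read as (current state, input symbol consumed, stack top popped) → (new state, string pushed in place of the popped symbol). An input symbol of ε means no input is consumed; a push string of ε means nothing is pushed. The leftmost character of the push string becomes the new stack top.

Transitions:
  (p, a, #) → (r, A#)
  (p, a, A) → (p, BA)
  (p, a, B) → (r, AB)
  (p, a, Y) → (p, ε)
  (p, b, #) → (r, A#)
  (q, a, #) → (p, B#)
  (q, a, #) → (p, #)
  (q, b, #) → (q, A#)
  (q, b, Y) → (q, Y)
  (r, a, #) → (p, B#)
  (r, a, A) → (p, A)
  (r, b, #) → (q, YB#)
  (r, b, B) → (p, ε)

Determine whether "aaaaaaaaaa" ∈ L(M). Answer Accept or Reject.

One accepting computation: (p, aaaaaaaaaa, #) ⊢ (r, aaaaaaaaa, A#) ⊢ (p, aaaaaaaa, A#) ⊢ (p, aaaaaaa, BA#) ⊢ (r, aaaaaa, ABA#) ⊢ (p, aaaaa, ABA#) ⊢ (p, aaaa, BABA#) ⊢ (r, aaa, ABABA#) ⊢ (p, aa, ABABA#) ⊢ (p, a, BABABA#) ⊢ (r, ε, ABABABA#)
All input consumed and state r ∈ F.

Accept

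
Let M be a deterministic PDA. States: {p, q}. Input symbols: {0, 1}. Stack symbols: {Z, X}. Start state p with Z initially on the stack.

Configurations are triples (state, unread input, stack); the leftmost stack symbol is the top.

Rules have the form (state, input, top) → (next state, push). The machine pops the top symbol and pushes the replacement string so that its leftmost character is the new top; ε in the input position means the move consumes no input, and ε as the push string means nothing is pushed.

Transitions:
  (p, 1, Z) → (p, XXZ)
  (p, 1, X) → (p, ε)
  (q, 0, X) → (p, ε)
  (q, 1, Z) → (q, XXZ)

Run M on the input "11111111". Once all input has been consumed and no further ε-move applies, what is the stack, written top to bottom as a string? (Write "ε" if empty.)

XZ

(p, 11111111, Z)
  read 1, top Z: go to p, push XXZ → (p, 1111111, XXZ)
  read 1, top X: go to p, push ε → (p, 111111, XZ)
  read 1, top X: go to p, push ε → (p, 11111, Z)
  read 1, top Z: go to p, push XXZ → (p, 1111, XXZ)
  read 1, top X: go to p, push ε → (p, 111, XZ)
  read 1, top X: go to p, push ε → (p, 11, Z)
  read 1, top Z: go to p, push XXZ → (p, 1, XXZ)
  read 1, top X: go to p, push ε → (p, ε, XZ)
All input consumed in state p with stack XZ.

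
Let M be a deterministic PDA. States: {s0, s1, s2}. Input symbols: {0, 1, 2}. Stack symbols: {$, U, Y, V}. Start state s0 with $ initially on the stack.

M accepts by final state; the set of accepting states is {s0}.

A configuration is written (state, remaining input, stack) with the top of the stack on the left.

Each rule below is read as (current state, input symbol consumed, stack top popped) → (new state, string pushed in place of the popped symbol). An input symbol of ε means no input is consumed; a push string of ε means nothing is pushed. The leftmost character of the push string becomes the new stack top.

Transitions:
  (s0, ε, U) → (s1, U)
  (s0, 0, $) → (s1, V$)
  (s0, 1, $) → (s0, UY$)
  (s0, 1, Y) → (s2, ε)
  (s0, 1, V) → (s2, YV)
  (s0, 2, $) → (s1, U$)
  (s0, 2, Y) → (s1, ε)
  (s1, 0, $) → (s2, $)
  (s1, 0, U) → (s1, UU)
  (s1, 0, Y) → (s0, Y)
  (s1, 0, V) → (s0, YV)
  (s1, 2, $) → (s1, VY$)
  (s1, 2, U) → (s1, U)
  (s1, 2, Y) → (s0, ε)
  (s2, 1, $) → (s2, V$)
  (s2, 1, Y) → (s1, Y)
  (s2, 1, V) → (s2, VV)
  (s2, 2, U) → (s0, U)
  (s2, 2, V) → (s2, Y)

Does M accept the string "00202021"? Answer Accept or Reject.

(s0, 00202021, $) ⊢ (s1, 0202021, V$) ⊢ (s0, 202021, YV$) ⊢ (s1, 02021, V$) ⊢ (s0, 2021, YV$) ⊢ (s1, 021, V$) ⊢ (s0, 21, YV$) ⊢ (s1, 1, V$)
No transition applies at (s1, 1, V$); input not fully consumed.

Reject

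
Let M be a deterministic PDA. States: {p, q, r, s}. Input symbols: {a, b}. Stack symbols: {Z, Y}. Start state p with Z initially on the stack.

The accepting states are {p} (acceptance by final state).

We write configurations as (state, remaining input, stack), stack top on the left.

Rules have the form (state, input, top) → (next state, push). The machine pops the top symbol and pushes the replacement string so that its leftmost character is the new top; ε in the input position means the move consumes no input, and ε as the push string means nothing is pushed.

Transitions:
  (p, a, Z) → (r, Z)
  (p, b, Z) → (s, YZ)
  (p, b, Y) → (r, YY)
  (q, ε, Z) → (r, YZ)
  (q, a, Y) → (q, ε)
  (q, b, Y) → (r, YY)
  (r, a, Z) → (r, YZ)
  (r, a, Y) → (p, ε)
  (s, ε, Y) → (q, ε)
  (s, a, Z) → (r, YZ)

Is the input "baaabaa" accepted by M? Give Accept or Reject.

(p, baaabaa, Z)
  read b, top Z: go to s, push YZ → (s, aaabaa, YZ)
  ε-move, top Y: go to q, push ε → (q, aaabaa, Z)
  ε-move, top Z: go to r, push YZ → (r, aaabaa, YZ)
  read a, top Y: go to p, push ε → (p, aabaa, Z)
  read a, top Z: go to r, push Z → (r, abaa, Z)
  read a, top Z: go to r, push YZ → (r, baa, YZ)
No transition applies at (r, baa, YZ); input not fully consumed.

Reject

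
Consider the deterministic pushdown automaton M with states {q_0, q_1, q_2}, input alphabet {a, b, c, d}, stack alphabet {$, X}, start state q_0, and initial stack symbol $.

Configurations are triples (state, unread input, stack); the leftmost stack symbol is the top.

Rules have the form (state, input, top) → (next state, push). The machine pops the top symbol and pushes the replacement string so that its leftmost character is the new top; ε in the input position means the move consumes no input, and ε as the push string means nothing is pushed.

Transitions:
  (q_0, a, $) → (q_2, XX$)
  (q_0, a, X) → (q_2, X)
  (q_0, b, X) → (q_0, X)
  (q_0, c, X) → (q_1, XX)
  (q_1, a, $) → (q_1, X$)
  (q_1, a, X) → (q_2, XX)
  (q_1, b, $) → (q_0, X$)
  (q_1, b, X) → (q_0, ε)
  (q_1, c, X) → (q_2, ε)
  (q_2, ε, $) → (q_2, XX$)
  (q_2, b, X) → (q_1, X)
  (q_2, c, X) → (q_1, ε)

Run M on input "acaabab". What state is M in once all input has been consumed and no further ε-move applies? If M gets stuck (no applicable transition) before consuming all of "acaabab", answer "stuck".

(q_0, acaabab, $) ⊢ (q_2, caabab, XX$) ⊢ (q_1, aabab, X$) ⊢ (q_2, abab, XX$)
No transition for (q_2, a, top X); M blocks with input abab remaining.

stuck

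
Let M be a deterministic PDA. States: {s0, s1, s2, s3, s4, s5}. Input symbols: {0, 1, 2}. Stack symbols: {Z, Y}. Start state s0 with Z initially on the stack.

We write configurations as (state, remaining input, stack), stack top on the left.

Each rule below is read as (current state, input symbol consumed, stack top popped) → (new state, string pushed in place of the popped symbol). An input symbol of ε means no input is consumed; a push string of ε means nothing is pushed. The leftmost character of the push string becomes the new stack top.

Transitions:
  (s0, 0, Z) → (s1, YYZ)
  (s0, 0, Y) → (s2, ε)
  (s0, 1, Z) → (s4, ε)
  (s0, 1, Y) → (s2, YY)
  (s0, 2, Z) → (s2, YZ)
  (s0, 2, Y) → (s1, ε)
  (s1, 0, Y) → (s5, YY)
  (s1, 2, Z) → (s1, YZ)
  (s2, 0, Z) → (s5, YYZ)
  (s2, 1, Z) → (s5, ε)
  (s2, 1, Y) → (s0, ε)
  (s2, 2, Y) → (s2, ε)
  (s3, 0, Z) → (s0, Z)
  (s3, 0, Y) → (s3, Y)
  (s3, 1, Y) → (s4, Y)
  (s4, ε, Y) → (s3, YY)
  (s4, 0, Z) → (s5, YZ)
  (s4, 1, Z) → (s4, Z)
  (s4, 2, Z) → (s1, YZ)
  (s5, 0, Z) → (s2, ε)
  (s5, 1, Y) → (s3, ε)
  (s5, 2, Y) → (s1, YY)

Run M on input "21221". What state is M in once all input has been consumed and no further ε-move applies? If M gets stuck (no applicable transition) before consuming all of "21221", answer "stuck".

s5

(s0, 21221, Z)
  read 2, top Z: go to s2, push YZ → (s2, 1221, YZ)
  read 1, top Y: go to s0, push ε → (s0, 221, Z)
  read 2, top Z: go to s2, push YZ → (s2, 21, YZ)
  read 2, top Y: go to s2, push ε → (s2, 1, Z)
  read 1, top Z: go to s5, push ε → (s5, ε, ε)
All input consumed; M is in state s5.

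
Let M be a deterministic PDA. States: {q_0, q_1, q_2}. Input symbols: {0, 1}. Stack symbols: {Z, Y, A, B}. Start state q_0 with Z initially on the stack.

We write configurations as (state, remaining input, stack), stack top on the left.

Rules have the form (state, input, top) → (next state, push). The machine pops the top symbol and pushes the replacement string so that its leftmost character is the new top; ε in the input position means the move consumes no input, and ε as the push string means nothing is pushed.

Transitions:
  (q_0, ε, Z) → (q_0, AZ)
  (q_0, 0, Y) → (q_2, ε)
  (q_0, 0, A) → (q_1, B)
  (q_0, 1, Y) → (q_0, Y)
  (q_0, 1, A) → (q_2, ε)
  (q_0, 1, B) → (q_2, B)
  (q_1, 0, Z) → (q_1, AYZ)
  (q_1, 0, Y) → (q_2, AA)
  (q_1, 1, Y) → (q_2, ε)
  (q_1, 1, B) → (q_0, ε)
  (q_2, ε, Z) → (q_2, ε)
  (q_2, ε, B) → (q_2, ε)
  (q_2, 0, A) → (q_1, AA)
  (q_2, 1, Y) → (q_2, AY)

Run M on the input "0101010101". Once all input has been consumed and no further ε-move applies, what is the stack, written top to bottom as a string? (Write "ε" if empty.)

(q_0, 0101010101, Z)
  ε-move, top Z: go to q_0, push AZ → (q_0, 0101010101, AZ)
  read 0, top A: go to q_1, push B → (q_1, 101010101, BZ)
  read 1, top B: go to q_0, push ε → (q_0, 01010101, Z)
  ε-move, top Z: go to q_0, push AZ → (q_0, 01010101, AZ)
  read 0, top A: go to q_1, push B → (q_1, 1010101, BZ)
  read 1, top B: go to q_0, push ε → (q_0, 010101, Z)
  ε-move, top Z: go to q_0, push AZ → (q_0, 010101, AZ)
  read 0, top A: go to q_1, push B → (q_1, 10101, BZ)
  read 1, top B: go to q_0, push ε → (q_0, 0101, Z)
  ε-move, top Z: go to q_0, push AZ → (q_0, 0101, AZ)
  read 0, top A: go to q_1, push B → (q_1, 101, BZ)
  read 1, top B: go to q_0, push ε → (q_0, 01, Z)
  ε-move, top Z: go to q_0, push AZ → (q_0, 01, AZ)
  read 0, top A: go to q_1, push B → (q_1, 1, BZ)
  read 1, top B: go to q_0, push ε → (q_0, ε, Z)
  ε-move, top Z: go to q_0, push AZ → (q_0, ε, AZ)
All input consumed in state q_0 with stack AZ.

AZ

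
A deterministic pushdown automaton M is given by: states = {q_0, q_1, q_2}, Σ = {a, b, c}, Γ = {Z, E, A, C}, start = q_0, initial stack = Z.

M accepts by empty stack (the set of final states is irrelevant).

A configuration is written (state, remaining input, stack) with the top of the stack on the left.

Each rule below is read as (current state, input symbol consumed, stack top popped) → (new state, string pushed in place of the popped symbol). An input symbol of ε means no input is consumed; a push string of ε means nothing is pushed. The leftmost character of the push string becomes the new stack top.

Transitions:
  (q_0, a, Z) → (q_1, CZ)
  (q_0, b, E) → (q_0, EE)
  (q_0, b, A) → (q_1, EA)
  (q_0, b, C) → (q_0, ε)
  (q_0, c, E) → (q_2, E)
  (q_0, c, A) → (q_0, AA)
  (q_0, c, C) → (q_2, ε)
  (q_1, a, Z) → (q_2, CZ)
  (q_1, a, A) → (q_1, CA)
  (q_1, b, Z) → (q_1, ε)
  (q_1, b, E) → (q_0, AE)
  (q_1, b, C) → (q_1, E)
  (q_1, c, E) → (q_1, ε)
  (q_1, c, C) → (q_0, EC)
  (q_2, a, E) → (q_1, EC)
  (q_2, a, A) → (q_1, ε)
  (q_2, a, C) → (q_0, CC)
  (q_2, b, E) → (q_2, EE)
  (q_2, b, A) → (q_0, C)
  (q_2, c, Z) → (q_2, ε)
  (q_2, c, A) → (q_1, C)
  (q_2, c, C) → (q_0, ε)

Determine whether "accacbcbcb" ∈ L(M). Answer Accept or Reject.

Accept

(q_0, accacbcbcb, Z) ⊢ (q_1, ccacbcbcb, CZ) ⊢ (q_0, cacbcbcb, ECZ) ⊢ (q_2, acbcbcb, ECZ) ⊢ (q_1, cbcbcb, ECCZ) ⊢ (q_1, bcbcb, CCZ) ⊢ (q_1, cbcb, ECZ) ⊢ (q_1, bcb, CZ) ⊢ (q_1, cb, EZ) ⊢ (q_1, b, Z) ⊢ (q_1, ε, ε)
All input consumed and the stack is empty.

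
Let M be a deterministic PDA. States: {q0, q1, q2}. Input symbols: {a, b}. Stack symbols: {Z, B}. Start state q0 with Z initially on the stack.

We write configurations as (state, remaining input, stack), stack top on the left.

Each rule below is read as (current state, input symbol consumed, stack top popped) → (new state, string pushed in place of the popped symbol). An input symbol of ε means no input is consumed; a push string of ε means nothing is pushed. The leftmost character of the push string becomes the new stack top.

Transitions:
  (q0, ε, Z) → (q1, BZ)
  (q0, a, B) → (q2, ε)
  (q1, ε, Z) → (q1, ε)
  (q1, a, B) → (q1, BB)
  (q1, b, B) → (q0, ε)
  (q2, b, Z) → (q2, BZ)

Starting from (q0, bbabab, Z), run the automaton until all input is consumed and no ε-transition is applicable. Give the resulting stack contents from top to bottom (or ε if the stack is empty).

(q0, bbabab, Z)
  ε-move, top Z: go to q1, push BZ → (q1, bbabab, BZ)
  read b, top B: go to q0, push ε → (q0, babab, Z)
  ε-move, top Z: go to q1, push BZ → (q1, babab, BZ)
  read b, top B: go to q0, push ε → (q0, abab, Z)
  ε-move, top Z: go to q1, push BZ → (q1, abab, BZ)
  read a, top B: go to q1, push BB → (q1, bab, BBZ)
  read b, top B: go to q0, push ε → (q0, ab, BZ)
  read a, top B: go to q2, push ε → (q2, b, Z)
  read b, top Z: go to q2, push BZ → (q2, ε, BZ)
All input consumed in state q2 with stack BZ.

BZ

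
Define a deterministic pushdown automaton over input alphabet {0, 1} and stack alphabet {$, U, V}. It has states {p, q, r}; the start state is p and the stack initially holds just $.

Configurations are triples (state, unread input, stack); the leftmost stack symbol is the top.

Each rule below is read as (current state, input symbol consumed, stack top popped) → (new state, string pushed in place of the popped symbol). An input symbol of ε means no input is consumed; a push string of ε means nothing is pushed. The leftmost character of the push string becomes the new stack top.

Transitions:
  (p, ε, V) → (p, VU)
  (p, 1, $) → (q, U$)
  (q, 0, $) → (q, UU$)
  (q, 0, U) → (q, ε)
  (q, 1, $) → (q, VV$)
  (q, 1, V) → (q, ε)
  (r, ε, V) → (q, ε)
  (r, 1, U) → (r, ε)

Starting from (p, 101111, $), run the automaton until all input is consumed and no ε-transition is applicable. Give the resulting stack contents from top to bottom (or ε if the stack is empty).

(p, 101111, $)
  read 1, top $: go to q, push U$ → (q, 01111, U$)
  read 0, top U: go to q, push ε → (q, 1111, $)
  read 1, top $: go to q, push VV$ → (q, 111, VV$)
  read 1, top V: go to q, push ε → (q, 11, V$)
  read 1, top V: go to q, push ε → (q, 1, $)
  read 1, top $: go to q, push VV$ → (q, ε, VV$)
All input consumed in state q with stack VV$.

VV$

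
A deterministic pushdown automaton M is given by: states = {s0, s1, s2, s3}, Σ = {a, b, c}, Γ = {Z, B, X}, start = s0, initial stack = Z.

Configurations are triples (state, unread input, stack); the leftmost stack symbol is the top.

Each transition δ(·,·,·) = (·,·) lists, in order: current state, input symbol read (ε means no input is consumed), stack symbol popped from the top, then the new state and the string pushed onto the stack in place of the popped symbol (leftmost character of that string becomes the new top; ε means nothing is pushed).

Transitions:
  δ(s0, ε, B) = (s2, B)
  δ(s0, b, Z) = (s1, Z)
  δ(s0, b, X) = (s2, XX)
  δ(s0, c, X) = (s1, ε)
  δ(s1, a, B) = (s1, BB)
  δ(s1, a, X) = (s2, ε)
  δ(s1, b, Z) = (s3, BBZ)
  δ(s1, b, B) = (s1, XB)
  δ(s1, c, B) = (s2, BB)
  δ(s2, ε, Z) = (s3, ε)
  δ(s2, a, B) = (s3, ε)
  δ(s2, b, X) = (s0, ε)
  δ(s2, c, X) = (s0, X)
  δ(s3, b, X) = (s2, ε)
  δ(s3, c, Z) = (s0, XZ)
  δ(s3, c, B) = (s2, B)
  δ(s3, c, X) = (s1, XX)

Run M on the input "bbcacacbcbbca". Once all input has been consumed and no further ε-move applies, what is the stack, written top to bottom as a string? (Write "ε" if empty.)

ε

(s0, bbcacacbcbbca, Z) ⊢ (s1, bcacacbcbbca, Z) ⊢ (s3, cacacbcbbca, BBZ) ⊢ (s2, acacbcbbca, BBZ) ⊢ (s3, cacbcbbca, BZ) ⊢ (s2, acbcbbca, BZ) ⊢ (s3, cbcbbca, Z) ⊢ (s0, bcbbca, XZ) ⊢ (s2, cbbca, XXZ) ⊢ (s0, bbca, XXZ) ⊢ (s2, bca, XXXZ) ⊢ (s0, ca, XXZ) ⊢ (s1, a, XZ) ⊢ (s2, ε, Z) ⊢ (s3, ε, ε)
All input consumed in state s3 with stack ε.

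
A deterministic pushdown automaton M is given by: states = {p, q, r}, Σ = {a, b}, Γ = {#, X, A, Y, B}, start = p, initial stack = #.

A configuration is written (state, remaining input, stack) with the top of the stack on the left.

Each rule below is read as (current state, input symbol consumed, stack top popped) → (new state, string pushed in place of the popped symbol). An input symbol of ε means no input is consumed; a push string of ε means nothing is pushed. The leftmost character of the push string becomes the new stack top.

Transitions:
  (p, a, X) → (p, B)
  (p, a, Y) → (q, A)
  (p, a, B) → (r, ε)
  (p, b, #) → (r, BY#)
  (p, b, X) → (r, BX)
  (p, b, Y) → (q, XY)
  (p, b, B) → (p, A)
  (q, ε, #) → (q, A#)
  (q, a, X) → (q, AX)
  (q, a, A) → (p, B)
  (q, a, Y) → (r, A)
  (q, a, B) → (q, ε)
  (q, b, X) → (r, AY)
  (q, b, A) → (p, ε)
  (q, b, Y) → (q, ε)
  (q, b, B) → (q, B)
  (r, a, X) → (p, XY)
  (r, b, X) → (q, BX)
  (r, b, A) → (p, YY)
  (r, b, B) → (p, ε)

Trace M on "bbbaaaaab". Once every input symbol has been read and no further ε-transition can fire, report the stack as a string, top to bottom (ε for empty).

(p, bbbaaaaab, #)
  read b, top #: go to r, push BY# → (r, bbaaaaab, BY#)
  read b, top B: go to p, push ε → (p, baaaaab, Y#)
  read b, top Y: go to q, push XY → (q, aaaaab, XY#)
  read a, top X: go to q, push AX → (q, aaaab, AXY#)
  read a, top A: go to p, push B → (p, aaab, BXY#)
  read a, top B: go to r, push ε → (r, aab, XY#)
  read a, top X: go to p, push XY → (p, ab, XYY#)
  read a, top X: go to p, push B → (p, b, BYY#)
  read b, top B: go to p, push A → (p, ε, AYY#)
All input consumed in state p with stack AYY#.

AYY#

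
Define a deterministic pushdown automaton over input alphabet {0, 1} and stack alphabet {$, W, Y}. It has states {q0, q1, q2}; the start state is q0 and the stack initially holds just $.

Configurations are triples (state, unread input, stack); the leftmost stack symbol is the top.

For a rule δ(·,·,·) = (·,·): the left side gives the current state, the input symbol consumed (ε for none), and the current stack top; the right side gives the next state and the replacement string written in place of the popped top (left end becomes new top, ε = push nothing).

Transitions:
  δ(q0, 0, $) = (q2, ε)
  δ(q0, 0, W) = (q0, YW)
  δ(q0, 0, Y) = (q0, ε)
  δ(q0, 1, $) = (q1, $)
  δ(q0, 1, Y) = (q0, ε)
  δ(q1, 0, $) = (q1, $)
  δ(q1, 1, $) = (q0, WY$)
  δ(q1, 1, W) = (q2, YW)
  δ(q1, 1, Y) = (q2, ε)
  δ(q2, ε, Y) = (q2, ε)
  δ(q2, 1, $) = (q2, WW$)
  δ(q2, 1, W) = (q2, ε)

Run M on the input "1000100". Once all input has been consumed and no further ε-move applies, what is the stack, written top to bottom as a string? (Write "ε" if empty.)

WY$

(q0, 1000100, $)
  read 1, top $: go to q1, push $ → (q1, 000100, $)
  read 0, top $: go to q1, push $ → (q1, 00100, $)
  read 0, top $: go to q1, push $ → (q1, 0100, $)
  read 0, top $: go to q1, push $ → (q1, 100, $)
  read 1, top $: go to q0, push WY$ → (q0, 00, WY$)
  read 0, top W: go to q0, push YW → (q0, 0, YWY$)
  read 0, top Y: go to q0, push ε → (q0, ε, WY$)
All input consumed in state q0 with stack WY$.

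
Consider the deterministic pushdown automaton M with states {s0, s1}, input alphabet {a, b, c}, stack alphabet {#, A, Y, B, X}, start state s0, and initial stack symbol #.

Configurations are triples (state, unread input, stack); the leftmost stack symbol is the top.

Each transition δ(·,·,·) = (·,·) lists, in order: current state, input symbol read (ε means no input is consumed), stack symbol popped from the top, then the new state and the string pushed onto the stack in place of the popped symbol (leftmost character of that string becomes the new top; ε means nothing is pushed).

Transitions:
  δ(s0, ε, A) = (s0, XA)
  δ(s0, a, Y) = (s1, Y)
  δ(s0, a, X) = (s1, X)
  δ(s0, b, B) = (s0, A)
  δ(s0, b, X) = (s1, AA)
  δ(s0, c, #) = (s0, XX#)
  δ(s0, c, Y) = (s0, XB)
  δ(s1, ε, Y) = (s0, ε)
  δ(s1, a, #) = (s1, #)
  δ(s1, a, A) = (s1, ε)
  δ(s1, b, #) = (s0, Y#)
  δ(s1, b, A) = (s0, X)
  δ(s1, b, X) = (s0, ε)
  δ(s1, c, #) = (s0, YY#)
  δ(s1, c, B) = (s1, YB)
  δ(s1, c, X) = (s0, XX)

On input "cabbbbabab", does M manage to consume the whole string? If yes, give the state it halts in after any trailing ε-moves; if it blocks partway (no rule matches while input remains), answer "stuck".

s0

(s0, cabbbbabab, #)
  read c, top #: go to s0, push XX# → (s0, abbbbabab, XX#)
  read a, top X: go to s1, push X → (s1, bbbbabab, XX#)
  read b, top X: go to s0, push ε → (s0, bbbabab, X#)
  read b, top X: go to s1, push AA → (s1, bbabab, AA#)
  read b, top A: go to s0, push X → (s0, babab, XA#)
  read b, top X: go to s1, push AA → (s1, abab, AAA#)
  read a, top A: go to s1, push ε → (s1, bab, AA#)
  read b, top A: go to s0, push X → (s0, ab, XA#)
  read a, top X: go to s1, push X → (s1, b, XA#)
  read b, top X: go to s0, push ε → (s0, ε, A#)
  ε-move, top A: go to s0, push XA → (s0, ε, XA#)
All input consumed; M is in state s0.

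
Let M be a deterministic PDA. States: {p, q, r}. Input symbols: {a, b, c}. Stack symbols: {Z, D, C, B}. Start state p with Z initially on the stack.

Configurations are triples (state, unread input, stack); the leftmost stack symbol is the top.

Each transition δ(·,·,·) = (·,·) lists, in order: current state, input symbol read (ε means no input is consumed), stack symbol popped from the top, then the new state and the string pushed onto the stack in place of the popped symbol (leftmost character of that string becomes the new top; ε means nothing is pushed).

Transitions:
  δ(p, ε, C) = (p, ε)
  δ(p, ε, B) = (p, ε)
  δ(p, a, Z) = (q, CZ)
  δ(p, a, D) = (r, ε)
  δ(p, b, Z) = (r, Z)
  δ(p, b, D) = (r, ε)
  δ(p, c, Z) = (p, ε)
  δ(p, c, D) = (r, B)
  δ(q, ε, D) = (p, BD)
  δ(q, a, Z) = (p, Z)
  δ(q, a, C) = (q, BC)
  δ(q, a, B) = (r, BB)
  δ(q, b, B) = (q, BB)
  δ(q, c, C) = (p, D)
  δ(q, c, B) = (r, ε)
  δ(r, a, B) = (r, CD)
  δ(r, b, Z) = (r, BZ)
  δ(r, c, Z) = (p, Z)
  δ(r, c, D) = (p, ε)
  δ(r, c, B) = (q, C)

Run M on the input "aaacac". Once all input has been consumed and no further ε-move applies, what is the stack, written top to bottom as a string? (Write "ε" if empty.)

CBCZ

(p, aaacac, Z)
  read a, top Z: go to q, push CZ → (q, aacac, CZ)
  read a, top C: go to q, push BC → (q, acac, BCZ)
  read a, top B: go to r, push BB → (r, cac, BBCZ)
  read c, top B: go to q, push C → (q, ac, CBCZ)
  read a, top C: go to q, push BC → (q, c, BCBCZ)
  read c, top B: go to r, push ε → (r, ε, CBCZ)
All input consumed in state r with stack CBCZ.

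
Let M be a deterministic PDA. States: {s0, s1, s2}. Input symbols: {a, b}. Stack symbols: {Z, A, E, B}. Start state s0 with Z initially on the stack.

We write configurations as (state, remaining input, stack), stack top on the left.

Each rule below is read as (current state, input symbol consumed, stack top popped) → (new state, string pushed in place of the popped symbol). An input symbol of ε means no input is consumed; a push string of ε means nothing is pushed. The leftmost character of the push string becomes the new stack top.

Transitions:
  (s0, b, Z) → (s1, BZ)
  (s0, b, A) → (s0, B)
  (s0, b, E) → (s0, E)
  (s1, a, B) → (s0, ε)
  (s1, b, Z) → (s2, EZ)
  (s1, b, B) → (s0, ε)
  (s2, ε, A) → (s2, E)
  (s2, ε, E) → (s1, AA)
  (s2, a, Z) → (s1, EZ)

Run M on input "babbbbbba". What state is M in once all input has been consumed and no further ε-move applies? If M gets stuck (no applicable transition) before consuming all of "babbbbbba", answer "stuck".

stuck

(s0, babbbbbba, Z) ⊢ (s1, abbbbbba, BZ) ⊢ (s0, bbbbbba, Z) ⊢ (s1, bbbbba, BZ) ⊢ (s0, bbbba, Z) ⊢ (s1, bbba, BZ) ⊢ (s0, bba, Z) ⊢ (s1, ba, BZ) ⊢ (s0, a, Z)
No transition for (s0, a, top Z); M blocks with input a remaining.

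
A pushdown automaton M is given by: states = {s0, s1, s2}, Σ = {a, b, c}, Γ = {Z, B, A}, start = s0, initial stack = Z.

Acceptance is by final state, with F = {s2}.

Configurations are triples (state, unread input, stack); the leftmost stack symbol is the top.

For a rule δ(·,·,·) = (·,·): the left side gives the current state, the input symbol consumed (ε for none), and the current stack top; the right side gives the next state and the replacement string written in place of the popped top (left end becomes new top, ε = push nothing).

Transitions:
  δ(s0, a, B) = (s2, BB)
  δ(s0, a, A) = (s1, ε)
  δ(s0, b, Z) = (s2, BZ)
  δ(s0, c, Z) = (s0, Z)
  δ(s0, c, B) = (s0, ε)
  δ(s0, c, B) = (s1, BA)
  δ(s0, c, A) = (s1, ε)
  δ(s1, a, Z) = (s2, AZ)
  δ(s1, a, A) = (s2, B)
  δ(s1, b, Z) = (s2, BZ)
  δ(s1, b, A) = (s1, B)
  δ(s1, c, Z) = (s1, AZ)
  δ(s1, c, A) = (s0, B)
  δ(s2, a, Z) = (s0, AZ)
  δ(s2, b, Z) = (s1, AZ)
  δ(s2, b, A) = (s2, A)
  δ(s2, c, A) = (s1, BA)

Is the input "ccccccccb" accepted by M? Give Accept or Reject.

One accepting computation: (s0, ccccccccb, Z) ⊢ (s0, cccccccb, Z) ⊢ (s0, ccccccb, Z) ⊢ (s0, cccccb, Z) ⊢ (s0, ccccb, Z) ⊢ (s0, cccb, Z) ⊢ (s0, ccb, Z) ⊢ (s0, cb, Z) ⊢ (s0, b, Z) ⊢ (s2, ε, BZ)
All input consumed and state s2 ∈ F.

Accept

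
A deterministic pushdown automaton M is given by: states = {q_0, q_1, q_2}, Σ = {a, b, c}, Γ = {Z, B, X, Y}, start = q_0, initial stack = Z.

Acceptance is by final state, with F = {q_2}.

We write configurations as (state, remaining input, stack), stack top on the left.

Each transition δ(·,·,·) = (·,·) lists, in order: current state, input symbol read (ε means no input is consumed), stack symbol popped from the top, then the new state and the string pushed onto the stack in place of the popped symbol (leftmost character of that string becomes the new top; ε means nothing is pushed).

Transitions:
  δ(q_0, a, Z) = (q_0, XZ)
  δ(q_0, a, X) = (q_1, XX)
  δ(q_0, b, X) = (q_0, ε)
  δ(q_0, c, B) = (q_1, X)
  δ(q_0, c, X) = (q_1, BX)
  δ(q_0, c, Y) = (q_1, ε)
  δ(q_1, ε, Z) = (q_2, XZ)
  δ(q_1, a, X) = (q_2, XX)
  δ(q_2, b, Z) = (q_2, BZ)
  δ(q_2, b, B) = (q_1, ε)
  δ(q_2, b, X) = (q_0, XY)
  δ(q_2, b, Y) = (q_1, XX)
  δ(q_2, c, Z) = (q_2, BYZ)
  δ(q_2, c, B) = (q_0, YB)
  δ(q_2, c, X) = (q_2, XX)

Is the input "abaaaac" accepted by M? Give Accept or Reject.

(q_0, abaaaac, Z)
  read a, top Z: go to q_0, push XZ → (q_0, baaaac, XZ)
  read b, top X: go to q_0, push ε → (q_0, aaaac, Z)
  read a, top Z: go to q_0, push XZ → (q_0, aaac, XZ)
  read a, top X: go to q_1, push XX → (q_1, aac, XXZ)
  read a, top X: go to q_2, push XX → (q_2, ac, XXXZ)
No transition applies at (q_2, ac, XXXZ); input not fully consumed.

Reject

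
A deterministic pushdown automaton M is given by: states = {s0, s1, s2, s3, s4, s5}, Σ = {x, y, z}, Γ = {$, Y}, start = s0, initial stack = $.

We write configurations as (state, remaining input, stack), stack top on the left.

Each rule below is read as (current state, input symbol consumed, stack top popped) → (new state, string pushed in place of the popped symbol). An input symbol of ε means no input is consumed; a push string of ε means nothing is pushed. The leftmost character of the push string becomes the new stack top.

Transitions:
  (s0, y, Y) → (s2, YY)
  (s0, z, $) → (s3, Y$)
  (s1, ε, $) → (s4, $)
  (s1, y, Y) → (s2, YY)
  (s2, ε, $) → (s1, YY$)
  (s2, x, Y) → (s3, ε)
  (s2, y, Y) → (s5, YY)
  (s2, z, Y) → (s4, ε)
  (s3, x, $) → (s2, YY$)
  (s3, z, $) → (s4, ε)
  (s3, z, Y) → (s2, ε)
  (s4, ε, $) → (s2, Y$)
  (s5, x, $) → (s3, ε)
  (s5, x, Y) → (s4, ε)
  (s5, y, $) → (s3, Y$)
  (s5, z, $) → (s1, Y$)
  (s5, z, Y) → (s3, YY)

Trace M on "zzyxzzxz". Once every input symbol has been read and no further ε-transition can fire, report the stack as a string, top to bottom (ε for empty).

(s0, zzyxzzxz, $)
  read z, top $: go to s3, push Y$ → (s3, zyxzzxz, Y$)
  read z, top Y: go to s2, push ε → (s2, yxzzxz, $)
  ε-move, top $: go to s1, push YY$ → (s1, yxzzxz, YY$)
  read y, top Y: go to s2, push YY → (s2, xzzxz, YYY$)
  read x, top Y: go to s3, push ε → (s3, zzxz, YY$)
  read z, top Y: go to s2, push ε → (s2, zxz, Y$)
  read z, top Y: go to s4, push ε → (s4, xz, $)
  ε-move, top $: go to s2, push Y$ → (s2, xz, Y$)
  read x, top Y: go to s3, push ε → (s3, z, $)
  read z, top $: go to s4, push ε → (s4, ε, ε)
All input consumed in state s4 with stack ε.

ε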